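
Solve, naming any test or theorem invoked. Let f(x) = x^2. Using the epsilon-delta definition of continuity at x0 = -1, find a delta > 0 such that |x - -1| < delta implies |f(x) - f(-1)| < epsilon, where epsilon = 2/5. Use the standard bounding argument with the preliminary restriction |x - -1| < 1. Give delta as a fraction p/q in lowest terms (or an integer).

Factor: |x^2 - (-1)^2| = |x - -1| * |x + -1|.
Impose |x - -1| < 1 first. Then |x + -1| = |(x - -1) + 2*(-1)| <= |x - -1| + 2*|-1| < 1 + 2 = 3.
So |x^2 - (-1)^2| < delta * 3.
We need delta * 3 <= 2/5, i.e. delta <= 2/5/3 = 2/15.
Since 2/15 < 1, this is tighter than 1; take delta = 2/15.
So delta = 2/15 works.

2/15


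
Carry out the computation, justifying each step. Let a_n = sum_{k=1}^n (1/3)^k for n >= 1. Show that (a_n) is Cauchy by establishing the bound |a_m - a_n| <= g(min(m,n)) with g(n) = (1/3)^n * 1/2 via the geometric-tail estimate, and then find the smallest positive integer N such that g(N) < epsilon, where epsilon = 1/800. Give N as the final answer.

For m > n >= 1: |a_m - a_n| = sum_{k=n+1}^m (1/3)^k < sum_{k=n+1}^infinity (1/3)^k = (1/3)^(n+1) / (1 - 1/3) = (1/3)^n * (1/3) * (3/2) = (1/3)^n * 1/2.
So g(n) = (1/3)^n / 2. Since g(n) -> 0, (a_n) is Cauchy.
Now solve g(N) < 1/800: (1/3)^N / 2 < 1/800 <=> 3^N > 1 / (2 * 1/800) = 400.
Check powers of 3: 3^5 = 243 <= 400, 3^6 = 729 > 400.
So the smallest such N is 6. Check: g(6) = 1/(2 * 729) = 1/1458 < 1/800.

6


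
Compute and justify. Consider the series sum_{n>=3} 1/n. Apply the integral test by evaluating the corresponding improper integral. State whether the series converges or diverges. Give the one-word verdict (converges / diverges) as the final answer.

Let f(x) = 1/x. Then f is positive, continuous, and decreasing on [3, infinity), so the integral test applies.
Compute the improper integral int_{3}^infinity f(x) dx:
  antiderivative F(x) = log(x).
  As x -> infinity, log(x) -> infinity.
  So int = infinity - log(3) = infinity. By the integral test, the series diverges.

diverges


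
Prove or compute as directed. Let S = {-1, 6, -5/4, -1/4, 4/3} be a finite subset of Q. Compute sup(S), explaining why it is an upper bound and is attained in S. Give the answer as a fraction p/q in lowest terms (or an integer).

S is finite, so sup(S) = max(S).
Sorted decreasing:
6, 4/3, -1/4, -1, -5/4
The extremum is 6.
For every x in S, x <= 6. And 6 is in S, so it is attained.
Therefore sup(S) = 6.

6


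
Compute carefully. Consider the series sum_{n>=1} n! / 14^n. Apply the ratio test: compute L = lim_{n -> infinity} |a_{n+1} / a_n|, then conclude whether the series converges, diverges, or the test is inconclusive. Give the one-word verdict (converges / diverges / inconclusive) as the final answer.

Let a_n denote the general term. Form the ratio a_{n+1}/a_n and simplify:
a_{n+1}/a_n = n/14 + 1/14
Take the limit as n -> infinity: L = infinity.
Since L = infinity > 1 (or L = infinity), the ratio test implies the series diverges.

diverges


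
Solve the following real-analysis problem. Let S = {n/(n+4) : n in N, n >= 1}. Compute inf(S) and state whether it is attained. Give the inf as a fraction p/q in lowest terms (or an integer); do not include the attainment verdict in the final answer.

Analysis:
- Values: 1/5, 1/3, 3/7, 1/2, ... strictly increasing.
- Minimum is 1/5 (n=1); inf = 1/5 (attained).
- n/(n+4) = 1 - 4/(n+4) -> 1 from below as n -> infinity, and never equals 1.
- So sup = 1 (not attained).
Conclusion: inf(S) = 1/5, attained in S.

1/5


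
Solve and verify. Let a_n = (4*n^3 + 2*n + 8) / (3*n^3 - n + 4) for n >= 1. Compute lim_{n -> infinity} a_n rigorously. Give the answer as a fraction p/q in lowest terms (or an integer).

Divide numerator and denominator by n^3, the highest power:
numerator / n^3 = 4 + 2/n^2 + 8/n^3
denominator / n^3 = 3 - 1/n^2 + 4/n^3
As n -> infinity, all terms of the form c/n^k (k >= 1) tend to 0.
So numerator / n^3 -> 4 and denominator / n^3 -> 3.
Therefore lim a_n = 4/3.

4/3


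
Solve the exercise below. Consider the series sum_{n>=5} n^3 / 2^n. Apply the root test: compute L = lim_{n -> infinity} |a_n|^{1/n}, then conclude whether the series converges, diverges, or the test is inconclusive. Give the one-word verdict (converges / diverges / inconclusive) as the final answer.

Let a_n denote the general term. Form |a_n|^(1/n) and simplify:
|a_n|^(1/n) = n^(3/n)/2
Take the limit as n -> infinity: L = 1/2.
Since L = 1/2 < 1, the root test implies convergence.

converges


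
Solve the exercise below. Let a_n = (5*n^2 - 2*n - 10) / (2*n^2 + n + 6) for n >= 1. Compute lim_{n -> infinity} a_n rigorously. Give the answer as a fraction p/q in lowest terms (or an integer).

Divide numerator and denominator by n^2, the highest power:
numerator / n^2 = 5 - 2/n - 10/n^2
denominator / n^2 = 2 + 1/n + 6/n^2
As n -> infinity, all terms of the form c/n^k (k >= 1) tend to 0.
So numerator / n^2 -> 5 and denominator / n^2 -> 2.
Therefore lim a_n = 5/2.

5/2


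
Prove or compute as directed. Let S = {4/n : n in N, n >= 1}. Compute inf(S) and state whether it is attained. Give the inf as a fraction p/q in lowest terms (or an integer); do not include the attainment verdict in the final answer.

Analysis:
- Values: 4, 2, 4/3, 1, ... strictly decreasing.
- The maximum is 4 (n=1); sup = 4 (attained).
- The set is bounded below by 0; 4/n -> 0 so 0 is the greatest lower bound.
- 0 is not in the set, so inf = 0 is not attained.
Conclusion: inf(S) = 0, not attained in S.

0


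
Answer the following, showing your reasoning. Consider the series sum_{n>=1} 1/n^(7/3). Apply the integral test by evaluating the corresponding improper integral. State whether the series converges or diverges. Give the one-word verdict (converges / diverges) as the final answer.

Let f(x) = x^(-7/3). Then f is positive, continuous, and decreasing on [1, infinity), so the integral test applies.
Compute the improper integral int_{1}^infinity f(x) dx:
  antiderivative F(x) = -3/(4*x^(4/3)).
  As x -> infinity, F(x) -> 0 (since p = 7/3 > 1).
  So int = F(infinity) - F(1) = 0 - (-3/4) = 3/4.
  Finite, so by the integral test, the series converges.

converges


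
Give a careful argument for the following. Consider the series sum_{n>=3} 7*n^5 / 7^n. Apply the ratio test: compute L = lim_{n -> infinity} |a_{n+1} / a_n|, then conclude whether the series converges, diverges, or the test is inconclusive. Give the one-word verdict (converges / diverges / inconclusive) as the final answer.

Let a_n denote the general term. Form the ratio a_{n+1}/a_n and simplify:
a_{n+1}/a_n = (n + 1)^5/(7*n^5)
Take the limit as n -> infinity: L = 1/7.
Since L = 1/7 < 1, the ratio test implies the series converges.

converges


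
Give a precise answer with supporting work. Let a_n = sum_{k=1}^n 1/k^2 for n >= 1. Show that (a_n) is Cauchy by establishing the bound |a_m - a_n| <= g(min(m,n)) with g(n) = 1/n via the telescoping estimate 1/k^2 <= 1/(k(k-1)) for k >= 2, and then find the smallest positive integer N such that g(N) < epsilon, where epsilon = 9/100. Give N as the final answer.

For m > n >= 1: |a_m - a_n| = sum_{k=n+1}^m 1/k^2.
Use 1/k^2 <= 1/(k(k-1)) = 1/(k-1) - 1/k for k >= 2:
sum_{k=n+1}^m 1/k^2 <= sum_{k=n+1}^m (1/(k-1) - 1/k) = 1/n - 1/m <= 1/n.
By symmetry the same bound holds with n,m swapped, so |a_m - a_n| <= 1/min(m,n) = g(min(m,n)). Since g(n) -> 0, (a_n) is Cauchy.
Now solve g(N) < 9/100: 1/N < 9/100 <=> N > 1/(9/100) = 100/9.
The smallest integer strictly greater than 100/9 is N = 12.
Check: g(12) = 1/12 < 9/100; g(11) = 1/11 >= 9/100. So N = 12.

12


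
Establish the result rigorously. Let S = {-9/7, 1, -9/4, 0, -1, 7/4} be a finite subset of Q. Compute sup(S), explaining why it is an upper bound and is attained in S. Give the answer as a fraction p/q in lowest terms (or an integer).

S is finite, so sup(S) = max(S).
Sorted decreasing:
7/4, 1, 0, -1, -9/7, -9/4
The extremum is 7/4.
For every x in S, x <= 7/4. And 7/4 is in S, so it is attained.
Therefore sup(S) = 7/4.

7/4


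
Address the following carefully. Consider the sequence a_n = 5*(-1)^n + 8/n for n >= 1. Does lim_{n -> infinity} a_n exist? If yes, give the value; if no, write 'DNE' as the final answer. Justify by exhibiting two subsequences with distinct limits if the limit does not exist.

Examine the behaviour of a_n along subsequences.
a_{2k} = 5 + 8/(2k) -> 5. a_{2k+1} = -5 + 8/(2k+1) -> -5.
Since these two subsequential limits are 5 and -5, distinct, the full sequence cannot converge (a convergent sequence has all subsequences tending to the same limit). So lim a_n does not exist.

DNE


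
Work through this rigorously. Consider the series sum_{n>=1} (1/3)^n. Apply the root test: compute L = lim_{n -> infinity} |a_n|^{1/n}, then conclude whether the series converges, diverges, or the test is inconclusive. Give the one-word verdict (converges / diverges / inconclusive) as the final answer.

Let a_n denote the general term. Form |a_n|^(1/n) and simplify:
|a_n|^(1/n) = 1/3
Take the limit as n -> infinity: L = 1/3.
Since L = 1/3 < 1, the root test implies convergence.

converges


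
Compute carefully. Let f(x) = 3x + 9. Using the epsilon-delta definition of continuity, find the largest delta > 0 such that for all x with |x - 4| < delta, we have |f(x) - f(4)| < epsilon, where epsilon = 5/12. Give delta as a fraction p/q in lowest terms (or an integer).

We compute f(4) = 3*(4) + 9 = 21.
|f(x) - f(4)| = |3x + 9 - (21)| = |3(x - 4)| = 3|x - 4|.
We need 3|x - 4| < 5/12, i.e. |x - 4| < 5/12 / 3 = 5/36.
So any delta <= 5/36 works. Conversely, if delta > 5/36, then x = 4 + 5/36 satisfies |x - 4| = 5/36 < delta but |f(x) - f(4)| = 3 * 5/36 = 5/12, which is not < 5/12; so no larger delta works.
Hence the largest such delta is 5/36.

5/36


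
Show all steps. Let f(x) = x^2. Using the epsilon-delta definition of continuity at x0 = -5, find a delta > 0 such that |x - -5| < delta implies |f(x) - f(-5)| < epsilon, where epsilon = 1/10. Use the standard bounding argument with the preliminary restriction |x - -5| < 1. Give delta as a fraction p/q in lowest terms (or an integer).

Factor: |x^2 - (-5)^2| = |x - -5| * |x + -5|.
Impose |x - -5| < 1 first. Then |x + -5| = |(x - -5) + 2*(-5)| <= |x - -5| + 2*|-5| < 1 + 10 = 11.
So |x^2 - (-5)^2| < delta * 11.
We need delta * 11 <= 1/10, i.e. delta <= 1/10/11 = 1/110.
Since 1/110 < 1, this is tighter than 1; take delta = 1/110.
So delta = 1/110 works.

1/110


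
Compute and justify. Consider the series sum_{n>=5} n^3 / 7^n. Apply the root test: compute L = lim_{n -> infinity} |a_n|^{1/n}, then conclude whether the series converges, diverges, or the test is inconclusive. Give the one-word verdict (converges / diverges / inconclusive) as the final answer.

Let a_n denote the general term. Form |a_n|^(1/n) and simplify:
|a_n|^(1/n) = n^(3/n)/7
Take the limit as n -> infinity: L = 1/7.
Since L = 1/7 < 1, the root test implies convergence.

converges


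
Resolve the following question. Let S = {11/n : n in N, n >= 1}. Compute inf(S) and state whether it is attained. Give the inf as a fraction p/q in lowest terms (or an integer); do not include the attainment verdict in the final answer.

Analysis:
- Values: 11, 11/2, 11/3, 11/4, ... strictly decreasing.
- The maximum is 11 (n=1); sup = 11 (attained).
- The set is bounded below by 0; 11/n -> 0 so 0 is the greatest lower bound.
- 0 is not in the set, so inf = 0 is not attained.
Conclusion: inf(S) = 0, not attained in S.

0


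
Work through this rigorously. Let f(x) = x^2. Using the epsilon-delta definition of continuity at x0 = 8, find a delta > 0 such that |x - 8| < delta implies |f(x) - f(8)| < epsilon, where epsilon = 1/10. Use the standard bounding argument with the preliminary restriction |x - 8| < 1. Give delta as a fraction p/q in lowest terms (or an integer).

Factor: |x^2 - (8)^2| = |x - 8| * |x + 8|.
Impose |x - 8| < 1 first. Then |x + 8| = |(x - 8) + 2*(8)| <= |x - 8| + 2*|8| < 1 + 16 = 17.
So |x^2 - (8)^2| < delta * 17.
We need delta * 17 <= 1/10, i.e. delta <= 1/10/17 = 1/170.
Since 1/170 < 1, this is tighter than 1; take delta = 1/170.
So delta = 1/170 works.

1/170


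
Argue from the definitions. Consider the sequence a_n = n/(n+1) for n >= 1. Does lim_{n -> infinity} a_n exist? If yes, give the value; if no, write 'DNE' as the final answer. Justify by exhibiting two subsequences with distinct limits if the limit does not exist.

Examine the behaviour of a_n along subsequences.
Even-n subsequence a_{2k} = (2k)/(2k+1) -> 1. Odd-n subsequence a_{2k+1} = (2k+1)/(2k+2) -> 1. Both tend to 1, which suggests the limit is 1; verify directly.
|a_n - 1| = |n - (n+1)| / (n+1) = 1/(n+1) < 1/n for every n >= 1.
Given epsilon > 0, choose a positive integer N > 1/epsilon. Then for all n >= N, |a_n - 1| < 1/n <= 1/N < epsilon.
So by the definition of the limit, lim a_n exists and equals 1.

1


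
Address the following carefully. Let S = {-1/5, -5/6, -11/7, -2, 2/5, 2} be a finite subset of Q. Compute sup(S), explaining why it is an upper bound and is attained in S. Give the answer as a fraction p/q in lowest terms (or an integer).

S is finite, so sup(S) = max(S).
Sorted decreasing:
2, 2/5, -1/5, -5/6, -11/7, -2
The extremum is 2.
For every x in S, x <= 2. And 2 is in S, so it is attained.
Therefore sup(S) = 2.

2


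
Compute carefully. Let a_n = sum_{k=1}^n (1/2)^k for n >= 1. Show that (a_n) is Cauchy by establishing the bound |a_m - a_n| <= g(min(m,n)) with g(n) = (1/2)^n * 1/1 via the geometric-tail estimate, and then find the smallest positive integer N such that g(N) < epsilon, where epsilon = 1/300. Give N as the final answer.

For m > n >= 1: |a_m - a_n| = sum_{k=n+1}^m (1/2)^k < sum_{k=n+1}^infinity (1/2)^k = (1/2)^(n+1) / (1 - 1/2) = (1/2)^n * (1/2) * (2/1) = (1/2)^n * 1/1.
So g(n) = (1/2)^n / 1. Since g(n) -> 0, (a_n) is Cauchy.
Now solve g(N) < 1/300: (1/2)^N / 1 < 1/300 <=> 2^N > 1 / (1 * 1/300) = 300.
Check powers of 2: 2^8 = 256 <= 300, 2^9 = 512 > 300.
So the smallest such N is 9. Check: g(9) = 1/(1 * 512) = 1/512 < 1/300.

9


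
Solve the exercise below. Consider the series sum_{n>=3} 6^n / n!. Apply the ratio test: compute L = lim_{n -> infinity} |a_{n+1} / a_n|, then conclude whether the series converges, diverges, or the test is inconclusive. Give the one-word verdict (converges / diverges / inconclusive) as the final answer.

Let a_n denote the general term. Form the ratio a_{n+1}/a_n and simplify:
a_{n+1}/a_n = 6/(n + 1)
Take the limit as n -> infinity: L = 0.
Since L = 0 < 1, the ratio test implies the series converges.

converges


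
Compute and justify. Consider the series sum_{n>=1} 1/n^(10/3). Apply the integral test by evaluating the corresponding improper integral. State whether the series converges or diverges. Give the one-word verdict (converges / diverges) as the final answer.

Let f(x) = x^(-10/3). Then f is positive, continuous, and decreasing on [1, infinity), so the integral test applies.
Compute the improper integral int_{1}^infinity f(x) dx:
  antiderivative F(x) = -3/(7*x^(7/3)).
  As x -> infinity, F(x) -> 0 (since p = 10/3 > 1).
  So int = F(infinity) - F(1) = 0 - (-3/7) = 3/7.
  Finite, so by the integral test, the series converges.

converges


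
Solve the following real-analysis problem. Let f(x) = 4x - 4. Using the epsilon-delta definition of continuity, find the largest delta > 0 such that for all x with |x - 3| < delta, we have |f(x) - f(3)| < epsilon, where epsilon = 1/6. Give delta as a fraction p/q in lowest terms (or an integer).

We compute f(3) = 4*(3) - 4 = 8.
|f(x) - f(3)| = |4x - 4 - (8)| = |4(x - 3)| = 4|x - 3|.
We need 4|x - 3| < 1/6, i.e. |x - 3| < 1/6 / 4 = 1/24.
So any delta <= 1/24 works. Conversely, if delta > 1/24, then x = 3 + 1/24 satisfies |x - 3| = 1/24 < delta but |f(x) - f(3)| = 4 * 1/24 = 1/6, which is not < 1/6; so no larger delta works.
Hence the largest such delta is 1/24.

1/24


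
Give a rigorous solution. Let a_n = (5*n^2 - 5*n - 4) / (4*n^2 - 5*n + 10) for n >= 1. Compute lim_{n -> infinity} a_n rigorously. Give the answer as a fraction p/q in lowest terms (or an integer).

Divide numerator and denominator by n^2, the highest power:
numerator / n^2 = 5 - 5/n - 4/n^2
denominator / n^2 = 4 - 5/n + 10/n^2
As n -> infinity, all terms of the form c/n^k (k >= 1) tend to 0.
So numerator / n^2 -> 5 and denominator / n^2 -> 4.
Therefore lim a_n = 5/4.

5/4


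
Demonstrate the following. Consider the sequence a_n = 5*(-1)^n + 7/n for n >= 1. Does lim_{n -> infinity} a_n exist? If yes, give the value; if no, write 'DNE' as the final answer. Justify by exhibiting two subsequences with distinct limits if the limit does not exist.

Examine the behaviour of a_n along subsequences.
a_{2k} = 5 + 7/(2k) -> 5. a_{2k+1} = -5 + 7/(2k+1) -> -5.
Since these two subsequential limits are 5 and -5, distinct, the full sequence cannot converge (a convergent sequence has all subsequences tending to the same limit). So lim a_n does not exist.

DNE


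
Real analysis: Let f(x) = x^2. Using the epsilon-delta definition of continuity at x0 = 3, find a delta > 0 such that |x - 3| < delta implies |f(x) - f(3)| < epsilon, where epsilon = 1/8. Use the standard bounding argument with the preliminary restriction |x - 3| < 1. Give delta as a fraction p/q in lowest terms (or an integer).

Factor: |x^2 - (3)^2| = |x - 3| * |x + 3|.
Impose |x - 3| < 1 first. Then |x + 3| = |(x - 3) + 2*(3)| <= |x - 3| + 2*|3| < 1 + 6 = 7.
So |x^2 - (3)^2| < delta * 7.
We need delta * 7 <= 1/8, i.e. delta <= 1/8/7 = 1/56.
Since 1/56 < 1, this is tighter than 1; take delta = 1/56.
So delta = 1/56 works.

1/56


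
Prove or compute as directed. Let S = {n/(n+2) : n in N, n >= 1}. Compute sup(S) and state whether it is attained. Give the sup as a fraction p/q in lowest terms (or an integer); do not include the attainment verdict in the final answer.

Analysis:
- Values: 1/3, 1/2, 3/5, 2/3, ... strictly increasing.
- Minimum is 1/3 (n=1); inf = 1/3 (attained).
- n/(n+2) = 1 - 2/(n+2) -> 1 from below as n -> infinity, and never equals 1.
- So sup = 1 (not attained).
Conclusion: sup(S) = 1, not attained in S.

1


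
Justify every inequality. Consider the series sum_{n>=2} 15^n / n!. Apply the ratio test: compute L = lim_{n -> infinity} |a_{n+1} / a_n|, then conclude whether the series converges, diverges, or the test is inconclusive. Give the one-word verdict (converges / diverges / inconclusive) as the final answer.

Let a_n denote the general term. Form the ratio a_{n+1}/a_n and simplify:
a_{n+1}/a_n = 15/(n + 1)
Take the limit as n -> infinity: L = 0.
Since L = 0 < 1, the ratio test implies the series converges.

converges


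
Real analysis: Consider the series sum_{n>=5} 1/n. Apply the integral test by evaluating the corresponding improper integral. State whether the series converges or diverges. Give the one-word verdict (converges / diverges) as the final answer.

Let f(x) = 1/x. Then f is positive, continuous, and decreasing on [5, infinity), so the integral test applies.
Compute the improper integral int_{5}^infinity f(x) dx:
  antiderivative F(x) = log(x).
  As x -> infinity, log(x) -> infinity.
  So int = infinity - log(5) = infinity. By the integral test, the series diverges.

diverges


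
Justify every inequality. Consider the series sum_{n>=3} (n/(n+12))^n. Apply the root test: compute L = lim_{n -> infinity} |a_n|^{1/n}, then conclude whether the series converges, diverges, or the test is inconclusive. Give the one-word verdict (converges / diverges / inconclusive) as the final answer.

Let a_n denote the general term. Form |a_n|^(1/n) and simplify:
|a_n|^(1/n) = n/(n + 12)
Take the limit as n -> infinity: L = 1.
Since L = 1, the root test is inconclusive. (In fact a_n = (n/(n+12))^n -> e^(-12) != 0, so the nth-term test shows divergence; but the root test itself gives no conclusion.)

inconclusive


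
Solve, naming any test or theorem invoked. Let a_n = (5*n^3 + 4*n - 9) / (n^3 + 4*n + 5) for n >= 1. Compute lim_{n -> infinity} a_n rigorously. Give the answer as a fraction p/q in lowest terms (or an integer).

Divide numerator and denominator by n^3, the highest power:
numerator / n^3 = 5 + 4/n^2 - 9/n^3
denominator / n^3 = 1 + 4/n^2 + 5/n^3
As n -> infinity, all terms of the form c/n^k (k >= 1) tend to 0.
So numerator / n^3 -> 5 and denominator / n^3 -> 1.
Therefore lim a_n = 5.

5


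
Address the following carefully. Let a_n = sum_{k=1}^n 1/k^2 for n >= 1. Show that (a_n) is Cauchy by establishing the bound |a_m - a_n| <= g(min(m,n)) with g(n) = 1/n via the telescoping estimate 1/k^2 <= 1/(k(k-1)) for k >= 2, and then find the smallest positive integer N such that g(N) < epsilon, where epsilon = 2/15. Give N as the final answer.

For m > n >= 1: |a_m - a_n| = sum_{k=n+1}^m 1/k^2.
Use 1/k^2 <= 1/(k(k-1)) = 1/(k-1) - 1/k for k >= 2:
sum_{k=n+1}^m 1/k^2 <= sum_{k=n+1}^m (1/(k-1) - 1/k) = 1/n - 1/m <= 1/n.
By symmetry the same bound holds with n,m swapped, so |a_m - a_n| <= 1/min(m,n) = g(min(m,n)). Since g(n) -> 0, (a_n) is Cauchy.
Now solve g(N) < 2/15: 1/N < 2/15 <=> N > 1/(2/15) = 15/2.
The smallest integer strictly greater than 15/2 is N = 8.
Check: g(8) = 1/8 < 2/15; g(7) = 1/7 >= 2/15. So N = 8.

8


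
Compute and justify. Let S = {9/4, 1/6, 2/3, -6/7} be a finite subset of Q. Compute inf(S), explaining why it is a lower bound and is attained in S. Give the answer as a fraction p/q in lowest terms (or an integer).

S is finite, so inf(S) = min(S).
Sorted increasing:
-6/7, 1/6, 2/3, 9/4
The extremum is -6/7.
For every x in S, x >= -6/7. And -6/7 is in S, so it is attained.
Therefore inf(S) = -6/7.

-6/7


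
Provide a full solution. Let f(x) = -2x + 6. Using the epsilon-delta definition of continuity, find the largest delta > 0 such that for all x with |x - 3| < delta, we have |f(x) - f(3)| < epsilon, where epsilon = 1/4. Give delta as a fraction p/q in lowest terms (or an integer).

We compute f(3) = -2*(3) + 6 = 0.
|f(x) - f(3)| = |-2x + 6 - (0)| = |-2(x - 3)| = 2|x - 3|.
We need 2|x - 3| < 1/4, i.e. |x - 3| < 1/4 / 2 = 1/8.
So any delta <= 1/8 works. Conversely, if delta > 1/8, then x = 3 + 1/8 satisfies |x - 3| = 1/8 < delta but |f(x) - f(3)| = 2 * 1/8 = 1/4, which is not < 1/4; so no larger delta works.
Hence the largest such delta is 1/8.

1/8


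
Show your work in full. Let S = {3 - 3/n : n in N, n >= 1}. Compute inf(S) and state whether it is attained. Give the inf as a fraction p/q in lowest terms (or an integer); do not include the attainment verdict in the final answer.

Analysis:
- Values: 0, 3/2, 2, 9/4, ... strictly increasing.
- Minimum is 0 (n=1); inf = 0 (attained).
- 3 - 3/n -> 3 from below; sup = 3, not attained.
Conclusion: inf(S) = 0, attained in S.

0


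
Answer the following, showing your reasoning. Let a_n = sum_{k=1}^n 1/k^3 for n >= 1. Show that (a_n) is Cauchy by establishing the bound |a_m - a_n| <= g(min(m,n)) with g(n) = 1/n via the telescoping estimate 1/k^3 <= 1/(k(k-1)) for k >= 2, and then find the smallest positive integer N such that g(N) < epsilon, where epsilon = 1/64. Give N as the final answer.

For m > n >= 1: |a_m - a_n| = sum_{k=n+1}^m 1/k^3.
Use 1/k^3 <= 1/(k(k-1)) = 1/(k-1) - 1/k for k >= 2 (which holds since k^3 >= k^2 >= k(k-1) for k >= 2):
sum_{k=n+1}^m 1/k^3 <= sum_{k=n+1}^m (1/(k-1) - 1/k) = 1/n - 1/m <= 1/n.
By symmetry the same bound holds with n,m swapped, so |a_m - a_n| <= 1/min(m,n) = g(min(m,n)). Since g(n) -> 0, (a_n) is Cauchy.
Now solve g(N) < 1/64: 1/N < 1/64 <=> N > 1/(1/64) = 64.
The smallest integer strictly greater than 64 is N = 65.
Check: g(65) = 1/65 < 1/64; g(64) = 1/64 >= 1/64. So N = 65.

65


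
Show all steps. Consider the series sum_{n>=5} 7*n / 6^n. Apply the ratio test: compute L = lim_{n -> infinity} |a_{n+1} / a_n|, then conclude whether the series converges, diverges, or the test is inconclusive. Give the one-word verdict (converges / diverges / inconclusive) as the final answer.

Let a_n denote the general term. Form the ratio a_{n+1}/a_n and simplify:
a_{n+1}/a_n = (n + 1)/(6*n)
Take the limit as n -> infinity: L = 1/6.
Since L = 1/6 < 1, the ratio test implies the series converges.

converges


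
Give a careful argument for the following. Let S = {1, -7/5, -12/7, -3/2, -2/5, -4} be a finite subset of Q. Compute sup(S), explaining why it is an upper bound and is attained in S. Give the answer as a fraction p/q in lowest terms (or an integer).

S is finite, so sup(S) = max(S).
Sorted decreasing:
1, -2/5, -7/5, -3/2, -12/7, -4
The extremum is 1.
For every x in S, x <= 1. And 1 is in S, so it is attained.
Therefore sup(S) = 1.

1


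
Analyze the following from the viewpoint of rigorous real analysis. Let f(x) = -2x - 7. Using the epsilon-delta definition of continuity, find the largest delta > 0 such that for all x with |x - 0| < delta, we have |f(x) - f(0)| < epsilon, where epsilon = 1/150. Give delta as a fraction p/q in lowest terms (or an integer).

We compute f(0) = -2*(0) - 7 = -7.
|f(x) - f(0)| = |-2x - 7 - (-7)| = |-2(x - 0)| = 2|x - 0|.
We need 2|x - 0| < 1/150, i.e. |x - 0| < 1/150 / 2 = 1/300.
So any delta <= 1/300 works. Conversely, if delta > 1/300, then x = 0 + 1/300 satisfies |x - 0| = 1/300 < delta but |f(x) - f(0)| = 2 * 1/300 = 1/150, which is not < 1/150; so no larger delta works.
Hence the largest such delta is 1/300.

1/300


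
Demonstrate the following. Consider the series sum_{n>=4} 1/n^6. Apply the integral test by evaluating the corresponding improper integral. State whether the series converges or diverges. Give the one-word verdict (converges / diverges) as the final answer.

Let f(x) = x^(-6). Then f is positive, continuous, and decreasing on [4, infinity), so the integral test applies.
Compute the improper integral int_{4}^infinity f(x) dx:
  antiderivative F(x) = -1/(5*x^5).
  As x -> infinity, F(x) -> 0 (since p = 6 > 1).
  So int = F(infinity) - F(4) = 0 - (-1/5120) = 1/5120.
  Finite, so by the integral test, the series converges.

converges


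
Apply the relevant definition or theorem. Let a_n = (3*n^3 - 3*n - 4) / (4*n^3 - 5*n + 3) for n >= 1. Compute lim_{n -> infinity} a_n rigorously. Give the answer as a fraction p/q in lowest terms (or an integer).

Divide numerator and denominator by n^3, the highest power:
numerator / n^3 = 3 - 3/n^2 - 4/n^3
denominator / n^3 = 4 - 5/n^2 + 3/n^3
As n -> infinity, all terms of the form c/n^k (k >= 1) tend to 0.
So numerator / n^3 -> 3 and denominator / n^3 -> 4.
Therefore lim a_n = 3/4.

3/4


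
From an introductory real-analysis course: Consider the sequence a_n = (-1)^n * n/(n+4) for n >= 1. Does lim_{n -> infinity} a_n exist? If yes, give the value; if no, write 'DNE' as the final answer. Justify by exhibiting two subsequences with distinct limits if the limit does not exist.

Examine the behaviour of a_n along subsequences.
a_{2k} = 2k/(2k+4) -> 1. a_{2k+1} = -(2k+1)/(2k+5) -> -1.
Since these two subsequential limits are 1 and -1, distinct, the full sequence cannot converge (a convergent sequence has all subsequences tending to the same limit). So lim a_n does not exist.

DNE


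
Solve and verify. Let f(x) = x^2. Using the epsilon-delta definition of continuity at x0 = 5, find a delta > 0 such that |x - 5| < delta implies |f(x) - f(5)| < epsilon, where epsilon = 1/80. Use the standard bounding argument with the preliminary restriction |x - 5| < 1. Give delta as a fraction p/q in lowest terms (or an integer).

Factor: |x^2 - (5)^2| = |x - 5| * |x + 5|.
Impose |x - 5| < 1 first. Then |x + 5| = |(x - 5) + 2*(5)| <= |x - 5| + 2*|5| < 1 + 10 = 11.
So |x^2 - (5)^2| < delta * 11.
We need delta * 11 <= 1/80, i.e. delta <= 1/80/11 = 1/880.
Since 1/880 < 1, this is tighter than 1; take delta = 1/880.
So delta = 1/880 works.

1/880


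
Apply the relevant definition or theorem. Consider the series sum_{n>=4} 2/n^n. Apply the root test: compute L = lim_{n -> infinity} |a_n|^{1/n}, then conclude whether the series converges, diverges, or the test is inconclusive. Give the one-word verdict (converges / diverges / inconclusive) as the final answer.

Let a_n denote the general term. Form |a_n|^(1/n) and simplify:
|a_n|^(1/n) = 2^(1/n)/n
Take the limit as n -> infinity: L = 0.
Since L = 0 < 1, the root test implies convergence.

converges


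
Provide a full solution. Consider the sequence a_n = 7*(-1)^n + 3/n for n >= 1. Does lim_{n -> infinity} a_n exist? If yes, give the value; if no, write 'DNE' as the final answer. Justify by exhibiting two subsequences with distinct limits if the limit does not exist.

Examine the behaviour of a_n along subsequences.
a_{2k} = 7 + 3/(2k) -> 7. a_{2k+1} = -7 + 3/(2k+1) -> -7.
Since these two subsequential limits are 7 and -7, distinct, the full sequence cannot converge (a convergent sequence has all subsequences tending to the same limit). So lim a_n does not exist.

DNE


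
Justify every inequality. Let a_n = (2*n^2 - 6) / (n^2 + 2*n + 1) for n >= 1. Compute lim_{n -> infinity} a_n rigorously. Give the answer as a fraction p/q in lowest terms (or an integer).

Divide numerator and denominator by n^2, the highest power:
numerator / n^2 = 2 - 6/n^2
denominator / n^2 = 1 + 2/n + n^(-2)
As n -> infinity, all terms of the form c/n^k (k >= 1) tend to 0.
So numerator / n^2 -> 2 and denominator / n^2 -> 1.
Therefore lim a_n = 2.

2


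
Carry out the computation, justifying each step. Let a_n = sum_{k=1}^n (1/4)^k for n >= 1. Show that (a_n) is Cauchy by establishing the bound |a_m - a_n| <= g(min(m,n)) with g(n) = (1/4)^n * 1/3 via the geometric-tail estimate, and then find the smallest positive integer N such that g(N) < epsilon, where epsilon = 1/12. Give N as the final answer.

For m > n >= 1: |a_m - a_n| = sum_{k=n+1}^m (1/4)^k < sum_{k=n+1}^infinity (1/4)^k = (1/4)^(n+1) / (1 - 1/4) = (1/4)^n * (1/4) * (4/3) = (1/4)^n * 1/3.
So g(n) = (1/4)^n / 3. Since g(n) -> 0, (a_n) is Cauchy.
Now solve g(N) < 1/12: (1/4)^N / 3 < 1/12 <=> 4^N > 1 / (3 * 1/12) = 4.
Check powers of 4: 4^1 = 4 <= 4, 4^2 = 16 > 4.
So the smallest such N is 2. Check: g(2) = 1/(3 * 16) = 1/48 < 1/12.

2


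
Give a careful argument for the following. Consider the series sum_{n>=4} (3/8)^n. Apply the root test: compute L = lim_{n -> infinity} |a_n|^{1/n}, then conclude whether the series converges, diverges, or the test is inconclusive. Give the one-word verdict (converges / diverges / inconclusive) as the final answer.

Let a_n denote the general term. Form |a_n|^(1/n) and simplify:
|a_n|^(1/n) = 3/8
Take the limit as n -> infinity: L = 3/8.
Since L = 3/8 < 1, the root test implies convergence.

converges


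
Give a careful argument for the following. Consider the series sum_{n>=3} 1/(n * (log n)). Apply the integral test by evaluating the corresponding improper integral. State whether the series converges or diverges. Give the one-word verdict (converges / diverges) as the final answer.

Let f(x) = 1/(x*log(x)). Then f is positive, continuous, and decreasing on [3, infinity), so the integral test applies.
Compute the improper integral int_{3}^infinity f(x) dx:
  antiderivative F(x) = log(log(x)).
  F(x) = log(log(x)) -> infinity as x -> infinity. The integral diverges, so by the integral test, the series diverges.

diverges


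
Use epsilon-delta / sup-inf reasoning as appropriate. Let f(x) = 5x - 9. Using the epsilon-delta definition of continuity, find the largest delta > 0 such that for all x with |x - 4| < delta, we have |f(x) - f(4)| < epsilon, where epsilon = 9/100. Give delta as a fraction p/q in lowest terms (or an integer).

We compute f(4) = 5*(4) - 9 = 11.
|f(x) - f(4)| = |5x - 9 - (11)| = |5(x - 4)| = 5|x - 4|.
We need 5|x - 4| < 9/100, i.e. |x - 4| < 9/100 / 5 = 9/500.
So any delta <= 9/500 works. Conversely, if delta > 9/500, then x = 4 + 9/500 satisfies |x - 4| = 9/500 < delta but |f(x) - f(4)| = 5 * 9/500 = 9/100, which is not < 9/100; so no larger delta works.
Hence the largest such delta is 9/500.

9/500


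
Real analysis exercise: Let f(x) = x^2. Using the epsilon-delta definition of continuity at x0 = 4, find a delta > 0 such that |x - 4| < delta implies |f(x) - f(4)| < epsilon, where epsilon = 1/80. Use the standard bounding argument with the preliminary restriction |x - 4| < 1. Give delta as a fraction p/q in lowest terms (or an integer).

Factor: |x^2 - (4)^2| = |x - 4| * |x + 4|.
Impose |x - 4| < 1 first. Then |x + 4| = |(x - 4) + 2*(4)| <= |x - 4| + 2*|4| < 1 + 8 = 9.
So |x^2 - (4)^2| < delta * 9.
We need delta * 9 <= 1/80, i.e. delta <= 1/80/9 = 1/720.
Since 1/720 < 1, this is tighter than 1; take delta = 1/720.
So delta = 1/720 works.

1/720


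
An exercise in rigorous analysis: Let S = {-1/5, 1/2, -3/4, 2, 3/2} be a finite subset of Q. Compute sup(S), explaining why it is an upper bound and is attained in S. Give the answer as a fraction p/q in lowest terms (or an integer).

S is finite, so sup(S) = max(S).
Sorted decreasing:
2, 3/2, 1/2, -1/5, -3/4
The extremum is 2.
For every x in S, x <= 2. And 2 is in S, so it is attained.
Therefore sup(S) = 2.

2


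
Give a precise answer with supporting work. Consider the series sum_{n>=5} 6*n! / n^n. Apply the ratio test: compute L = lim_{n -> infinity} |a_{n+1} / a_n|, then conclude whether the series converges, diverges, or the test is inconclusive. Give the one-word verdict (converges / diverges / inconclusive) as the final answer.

Let a_n denote the general term. Form the ratio a_{n+1}/a_n and simplify:
a_{n+1}/a_n = (n/(n + 1))^n
Take the limit as n -> infinity: L = exp(-1).
Since L = exp(-1) < 1, the ratio test implies the series converges.

converges


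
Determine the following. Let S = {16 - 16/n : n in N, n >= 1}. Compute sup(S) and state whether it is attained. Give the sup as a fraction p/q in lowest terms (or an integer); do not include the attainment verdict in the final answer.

Analysis:
- Values: 0, 8, 32/3, 12, ... strictly increasing.
- Minimum is 0 (n=1); inf = 0 (attained).
- 16 - 16/n -> 16 from below; sup = 16, not attained.
Conclusion: sup(S) = 16, not attained in S.

16


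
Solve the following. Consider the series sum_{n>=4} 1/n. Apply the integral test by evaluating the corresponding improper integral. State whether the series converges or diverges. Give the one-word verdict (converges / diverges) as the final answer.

Let f(x) = 1/x. Then f is positive, continuous, and decreasing on [4, infinity), so the integral test applies.
Compute the improper integral int_{4}^infinity f(x) dx:
  antiderivative F(x) = log(x).
  As x -> infinity, log(x) -> infinity.
  So int = infinity - log(4) = infinity. By the integral test, the series diverges.

diverges


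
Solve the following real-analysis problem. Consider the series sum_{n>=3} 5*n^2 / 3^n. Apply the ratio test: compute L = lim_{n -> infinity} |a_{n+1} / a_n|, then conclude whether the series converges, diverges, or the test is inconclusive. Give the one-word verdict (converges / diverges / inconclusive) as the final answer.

Let a_n denote the general term. Form the ratio a_{n+1}/a_n and simplify:
a_{n+1}/a_n = (n + 1)^2/(3*n^2)
Take the limit as n -> infinity: L = 1/3.
Since L = 1/3 < 1, the ratio test implies the series converges.

converges


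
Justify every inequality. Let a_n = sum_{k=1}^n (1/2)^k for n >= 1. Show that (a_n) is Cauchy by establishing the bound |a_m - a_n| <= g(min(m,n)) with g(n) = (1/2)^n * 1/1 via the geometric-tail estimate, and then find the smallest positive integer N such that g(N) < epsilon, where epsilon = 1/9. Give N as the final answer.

For m > n >= 1: |a_m - a_n| = sum_{k=n+1}^m (1/2)^k < sum_{k=n+1}^infinity (1/2)^k = (1/2)^(n+1) / (1 - 1/2) = (1/2)^n * (1/2) * (2/1) = (1/2)^n * 1/1.
So g(n) = (1/2)^n / 1. Since g(n) -> 0, (a_n) is Cauchy.
Now solve g(N) < 1/9: (1/2)^N / 1 < 1/9 <=> 2^N > 1 / (1 * 1/9) = 9.
Check powers of 2: 2^3 = 8 <= 9, 2^4 = 16 > 9.
So the smallest such N is 4. Check: g(4) = 1/(1 * 16) = 1/16 < 1/9.

4


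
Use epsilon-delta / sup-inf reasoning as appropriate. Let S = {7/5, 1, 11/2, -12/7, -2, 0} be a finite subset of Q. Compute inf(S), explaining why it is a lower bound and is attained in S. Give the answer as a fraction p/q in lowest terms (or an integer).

S is finite, so inf(S) = min(S).
Sorted increasing:
-2, -12/7, 0, 1, 7/5, 11/2
The extremum is -2.
For every x in S, x >= -2. And -2 is in S, so it is attained.
Therefore inf(S) = -2.

-2


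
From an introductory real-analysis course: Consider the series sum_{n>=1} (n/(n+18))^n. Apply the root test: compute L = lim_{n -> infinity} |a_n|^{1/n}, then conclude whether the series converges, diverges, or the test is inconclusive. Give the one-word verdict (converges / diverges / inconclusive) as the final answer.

Let a_n denote the general term. Form |a_n|^(1/n) and simplify:
|a_n|^(1/n) = n/(n + 18)
Take the limit as n -> infinity: L = 1.
Since L = 1, the root test is inconclusive. (In fact a_n = (n/(n+18))^n -> e^(-18) != 0, so the nth-term test shows divergence; but the root test itself gives no conclusion.)

inconclusive


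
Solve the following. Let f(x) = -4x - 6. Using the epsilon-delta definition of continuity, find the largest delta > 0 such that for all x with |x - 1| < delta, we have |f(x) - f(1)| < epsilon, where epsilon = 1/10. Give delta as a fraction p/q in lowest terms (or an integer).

We compute f(1) = -4*(1) - 6 = -10.
|f(x) - f(1)| = |-4x - 6 - (-10)| = |-4(x - 1)| = 4|x - 1|.
We need 4|x - 1| < 1/10, i.e. |x - 1| < 1/10 / 4 = 1/40.
So any delta <= 1/40 works. Conversely, if delta > 1/40, then x = 1 + 1/40 satisfies |x - 1| = 1/40 < delta but |f(x) - f(1)| = 4 * 1/40 = 1/10, which is not < 1/10; so no larger delta works.
Hence the largest such delta is 1/40.

1/40


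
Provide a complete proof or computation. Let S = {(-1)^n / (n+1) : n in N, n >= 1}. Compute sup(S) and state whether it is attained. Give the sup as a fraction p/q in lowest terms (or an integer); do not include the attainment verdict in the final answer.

Analysis:
- Values: -1/2, 1/3, -1/4, 1/5, -1/6, ...
- Positive terms (even n): 1/(2+1), 1/(4+1), ... decreasing -> max = 1/3 (n=2).
- Negative terms (odd n): -1/(1+1), -1/(3+1), ... increasing -> min = -1/2 (n=1).
- So sup = 1/3 (attained at n=2); inf = -1/2 (attained at n=1).
Conclusion: sup(S) = 1/3, attained in S.

1/3


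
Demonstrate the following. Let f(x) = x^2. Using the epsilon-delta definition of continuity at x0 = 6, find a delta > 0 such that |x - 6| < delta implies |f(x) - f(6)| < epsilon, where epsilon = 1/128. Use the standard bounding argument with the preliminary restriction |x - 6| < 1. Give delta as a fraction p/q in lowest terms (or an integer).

Factor: |x^2 - (6)^2| = |x - 6| * |x + 6|.
Impose |x - 6| < 1 first. Then |x + 6| = |(x - 6) + 2*(6)| <= |x - 6| + 2*|6| < 1 + 12 = 13.
So |x^2 - (6)^2| < delta * 13.
We need delta * 13 <= 1/128, i.e. delta <= 1/128/13 = 1/1664.
Since 1/1664 < 1, this is tighter than 1; take delta = 1/1664.
So delta = 1/1664 works.

1/1664


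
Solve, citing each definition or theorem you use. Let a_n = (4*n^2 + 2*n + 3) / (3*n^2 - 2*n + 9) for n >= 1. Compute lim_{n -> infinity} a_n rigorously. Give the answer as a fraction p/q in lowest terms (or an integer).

Divide numerator and denominator by n^2, the highest power:
numerator / n^2 = 4 + 2/n + 3/n^2
denominator / n^2 = 3 - 2/n + 9/n^2
As n -> infinity, all terms of the form c/n^k (k >= 1) tend to 0.
So numerator / n^2 -> 4 and denominator / n^2 -> 3.
Therefore lim a_n = 4/3.

4/3


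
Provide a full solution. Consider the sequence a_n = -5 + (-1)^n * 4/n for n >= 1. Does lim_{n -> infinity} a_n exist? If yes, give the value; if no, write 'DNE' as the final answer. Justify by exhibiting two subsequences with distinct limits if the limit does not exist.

Examine the behaviour of a_n along subsequences.
Even-n subsequence a_{2k} = -5 + 4/(2k) -> -5. Odd-n subsequence a_{2k+1} = -5 - 4/(2k+1) -> -5. Both tend to -5, which suggests the limit is -5; verify directly.
|a_n - (-5)| = |(-1)^n * 4/n| = 4/n for every n >= 1.
Given epsilon > 0, choose a positive integer N > 4/epsilon. Then for all n >= N, |a_n - (-5)| = 4/n <= 4/N < epsilon.
So by the definition of the limit, lim a_n exists and equals -5.

-5
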